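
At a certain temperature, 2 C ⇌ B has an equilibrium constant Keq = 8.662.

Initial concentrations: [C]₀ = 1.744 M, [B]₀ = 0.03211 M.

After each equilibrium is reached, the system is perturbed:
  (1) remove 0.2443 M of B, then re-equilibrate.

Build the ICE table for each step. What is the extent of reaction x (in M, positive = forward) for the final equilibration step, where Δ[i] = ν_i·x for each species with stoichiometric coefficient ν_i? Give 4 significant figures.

Q₀ = 0.01056 vs Keq = 8.662 ⇒ Q<K, forward
Step 1:
                    C           B
  init          1.744     0.03211
  Δ            -1.449      0.7243
  eq           0.2955      0.7564
  solve Keq expr → x = 0.7243; check Q = 8.662
Then remove 0.2443 M of B.
Step 2:
                    C           B
  init         0.2955      0.5121
  Δ          -0.04686     0.02343
  eq           0.2486      0.5355
  solve Keq expr → x = 0.02343; check Q = 8.662

x = 0.02343 M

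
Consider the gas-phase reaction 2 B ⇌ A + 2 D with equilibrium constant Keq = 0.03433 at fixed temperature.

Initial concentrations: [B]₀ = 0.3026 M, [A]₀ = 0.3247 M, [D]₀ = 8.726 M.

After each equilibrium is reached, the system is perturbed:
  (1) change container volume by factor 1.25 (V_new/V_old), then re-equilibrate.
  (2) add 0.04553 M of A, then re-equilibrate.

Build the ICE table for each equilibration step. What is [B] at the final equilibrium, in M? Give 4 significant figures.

Q₀ = 270 vs Keq = 0.03433 ⇒ Q>K, reverse
Step 1:
                   B          A          D
  Initial     0.3026     0.3247      8.726
  Change      0.6484    -0.3242    -0.6484
  Equil        0.951 4.7590e-04      8.078
  solve Keq expr → x = -0.3242; check Q = 0.03433
Then change container volume by factor 1.25 (V_new/V_old).
Step 2:
                   B          A          D
  Initial     0.7608 3.8072e-04      6.462
  Change  -1.8983e-04 9.4915e-05 1.8983e-04
  Equil       0.7606 4.7564e-04      6.462
  solve Keq expr → x = 9.4915e-05; check Q = 0.03433
Then add 0.04553 M of A.
Step 3:
                   B          A          D
  Initial     0.7606    0.04601      6.462
  Change     0.09079   -0.04539   -0.09079
  Equil       0.8514 6.1306e-04      6.371
  solve Keq expr → x = -0.04539; check Q = 0.03433

[B]_eq = 0.8514 M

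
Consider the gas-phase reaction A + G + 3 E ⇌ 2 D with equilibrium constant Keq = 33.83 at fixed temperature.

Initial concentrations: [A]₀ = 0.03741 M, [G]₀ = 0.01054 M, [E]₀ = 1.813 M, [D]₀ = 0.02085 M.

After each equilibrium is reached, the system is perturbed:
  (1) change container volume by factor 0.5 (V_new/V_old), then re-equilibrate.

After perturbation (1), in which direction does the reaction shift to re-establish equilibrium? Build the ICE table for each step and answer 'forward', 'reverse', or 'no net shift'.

Direction: forward

Q₀ = 0.185 vs Keq = 33.83 ⇒ Q<K, forward
Step 1:
                    A           G           E           D
  init        0.03741     0.01054       1.813     0.02085
  Δ          -0.01021    -0.01021    -0.03064     0.02043
  eq           0.0272  3.2703e-04       1.782     0.04128
  solve Keq expr → x = 0.01021; check Q = 33.83
Then change container volume by factor 0.5 (V_new/V_old).
Step 2:
                    A           G           E           D
  init        0.05439  6.5405e-04       3.565     0.08255
  Δ       -5.6902e-04 -5.6902e-04   -0.001707    0.001138
  eq          0.05383  8.5037e-05       3.563     0.08369
  solve Keq expr → x = 5.6902e-04; check Q = 33.83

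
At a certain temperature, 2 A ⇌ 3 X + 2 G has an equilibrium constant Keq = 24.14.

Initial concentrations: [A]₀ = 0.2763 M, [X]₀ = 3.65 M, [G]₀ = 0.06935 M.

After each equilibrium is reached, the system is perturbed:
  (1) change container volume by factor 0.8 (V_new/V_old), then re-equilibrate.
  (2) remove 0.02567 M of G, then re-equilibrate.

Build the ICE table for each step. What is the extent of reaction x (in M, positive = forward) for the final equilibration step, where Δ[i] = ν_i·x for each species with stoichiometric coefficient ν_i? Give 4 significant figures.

Q₀ = 3.063 vs Keq = 24.14 ⇒ Q<K, forward
Step 1:
                   A          X          G
  init        0.2763       3.65    0.06935
  Δ         -0.06997      0.105    0.06997
  eq          0.2063      3.755     0.1393
  solve Keq expr → x = 0.03499; check Q = 24.14
Then change container volume by factor 0.8 (V_new/V_old).
Step 2:
                   A          X          G
  init        0.2579      4.694     0.1742
  Δ          0.03194   -0.04791   -0.03194
  eq          0.2898      4.646     0.1422
  solve Keq expr → x = -0.01597; check Q = 24.14
Then remove 0.02567 M of G.
Step 3:
                   A          X          G
  init        0.2898      4.646     0.1165
  Δ         -0.01651    0.02476    0.01651
  eq          0.2733      4.671     0.1331
  solve Keq expr → x = 0.008253; check Q = 24.14

x = 0.008253 M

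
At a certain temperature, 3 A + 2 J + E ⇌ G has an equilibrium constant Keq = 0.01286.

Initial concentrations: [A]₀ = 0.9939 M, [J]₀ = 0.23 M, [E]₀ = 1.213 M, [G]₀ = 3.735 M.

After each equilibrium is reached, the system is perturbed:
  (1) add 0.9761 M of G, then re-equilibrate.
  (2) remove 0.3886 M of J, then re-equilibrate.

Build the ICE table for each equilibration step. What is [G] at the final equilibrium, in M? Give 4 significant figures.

Q₀ = 59.29 vs Keq = 0.01286 ⇒ Q>K, reverse
Step 1:
                  A         J         E         G
  init       0.9939      0.23     1.213     3.735
  Δ           2.325      1.55    0.7749   -0.7749
  eq          3.319      1.78     1.988      2.96
  solve Keq expr → x = -0.7749; check Q = 0.01286
Then add 0.9761 M of G.
Step 2:
                  A         J         E         G
  init        3.319      1.78     1.988     3.936
  Δ           0.153     0.102   0.05099  -0.05099
  eq          3.472     1.882     2.039     3.885
  solve Keq expr → x = -0.05099; check Q = 0.01286
Then remove 0.3886 M of J.
Step 3:
                  A         J         E         G
  init        3.472     1.493     2.039     3.885
  Δ          0.2396    0.1597   0.07986  -0.07986
  eq          3.711     1.653     2.119     3.805
  solve Keq expr → x = -0.07986; check Q = 0.01286

[G]_eq = 3.805 M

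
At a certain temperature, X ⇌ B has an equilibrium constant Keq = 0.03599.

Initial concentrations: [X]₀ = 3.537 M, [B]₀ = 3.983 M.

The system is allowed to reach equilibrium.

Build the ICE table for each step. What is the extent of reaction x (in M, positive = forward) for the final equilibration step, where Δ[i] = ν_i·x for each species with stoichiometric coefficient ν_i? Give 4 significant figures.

x = -3.722 M

Q₀ = 1.126 vs Keq = 0.03599 ⇒ Q>K, reverse
Step 1:
                  X         B
  Initial     3.537     3.983
  Change      3.722    -3.722
  Equil       7.259    0.2612
  solve Keq expr → x = -3.722; check Q = 0.03599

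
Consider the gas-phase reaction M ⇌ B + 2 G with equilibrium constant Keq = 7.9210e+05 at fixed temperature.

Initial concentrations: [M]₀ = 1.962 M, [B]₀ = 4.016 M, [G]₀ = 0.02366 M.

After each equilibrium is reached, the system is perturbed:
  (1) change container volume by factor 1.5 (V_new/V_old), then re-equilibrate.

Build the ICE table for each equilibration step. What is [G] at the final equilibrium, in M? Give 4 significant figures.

Q₀ = 0.001146 vs Keq = 7.9210e+05 ⇒ Q<K, forward
Step 1:
                    M           B           G
  I             1.962       4.016     0.02366
  C            -1.962       1.962       3.924
  E        1.1760e-04       5.978       3.947
  solve Keq expr → x = 1.962; check Q = 7.9210e+05
Then change container volume by factor 1.5 (V_new/V_old).
Step 2:
                    M           B           G
  I        7.8398e-05       3.985       2.632
  C       -4.3552e-05  4.3552e-05  8.7103e-05
  E        3.4846e-05       3.985       2.632
  solve Keq expr → x = 4.3552e-05; check Q = 7.9210e+05

[G]_eq = 2.632 M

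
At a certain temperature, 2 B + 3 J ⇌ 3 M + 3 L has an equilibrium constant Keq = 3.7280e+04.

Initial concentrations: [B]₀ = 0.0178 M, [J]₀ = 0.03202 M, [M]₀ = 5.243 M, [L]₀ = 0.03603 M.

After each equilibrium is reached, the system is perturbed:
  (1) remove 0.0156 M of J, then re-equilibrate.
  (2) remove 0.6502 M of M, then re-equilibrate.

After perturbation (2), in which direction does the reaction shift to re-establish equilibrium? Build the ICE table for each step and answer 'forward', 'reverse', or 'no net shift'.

Q₀ = 6.4808e+05 vs Keq = 3.7280e+04 ⇒ Q>K, reverse
Step 1:
                    B           J           M           L
  Initial      0.0178     0.03202       5.243     0.03603
  Change     0.007827     0.01174    -0.01174    -0.01174
  Equil       0.02563     0.04376       5.231     0.02429
  solve Keq expr → x = -0.003913; check Q = 3.7280e+04
Then remove 0.0156 M of J.
Step 2:
                    B           J           M           L
  Initial     0.02563     0.02816       5.231     0.02429
  Change     0.003089    0.004634   -0.004634   -0.004634
  Equil       0.02872     0.03279       5.227     0.01966
  solve Keq expr → x = -0.001545; check Q = 3.7280e+04
Then remove 0.6502 M of M.
Step 3:
                    B           J           M           L
  Initial     0.02872     0.03279       4.576     0.01966
  Change  -9.1995e-04    -0.00138     0.00138     0.00138
  Equil        0.0278     0.03141       4.578     0.02104
  solve Keq expr → x = 4.5998e-04; check Q = 3.7280e+04

Direction: forward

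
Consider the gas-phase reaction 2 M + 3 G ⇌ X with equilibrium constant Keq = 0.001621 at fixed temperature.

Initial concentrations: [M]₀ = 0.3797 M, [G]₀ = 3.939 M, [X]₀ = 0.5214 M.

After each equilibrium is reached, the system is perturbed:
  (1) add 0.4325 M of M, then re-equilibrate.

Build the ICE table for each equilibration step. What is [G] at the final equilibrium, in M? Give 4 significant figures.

[G]_eq = 4.669 M

Q₀ = 0.05917 vs Keq = 0.001621 ⇒ Q>K, reverse
Step 1:
                    M           G           X
  init         0.3797       3.939      0.5214
  Δ             0.643      0.9645     -0.3215
  eq            1.023       4.904      0.1999
  solve Keq expr → x = -0.3215; check Q = 0.001621
Then add 0.4325 M of M.
Step 2:
                    M           G           X
  init          1.455       4.904      0.1999
  Δ           -0.1566     -0.2349     0.07829
  eq            1.299       4.669      0.2782
  solve Keq expr → x = 0.07829; check Q = 0.001621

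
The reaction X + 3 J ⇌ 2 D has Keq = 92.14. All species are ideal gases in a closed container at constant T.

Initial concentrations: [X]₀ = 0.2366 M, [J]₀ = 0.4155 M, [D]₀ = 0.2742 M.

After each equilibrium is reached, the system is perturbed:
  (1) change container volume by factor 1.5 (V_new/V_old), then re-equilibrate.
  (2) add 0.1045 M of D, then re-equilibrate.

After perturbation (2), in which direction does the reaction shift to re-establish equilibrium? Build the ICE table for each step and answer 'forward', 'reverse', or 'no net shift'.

Direction: reverse

Q₀ = 4.43 vs Keq = 92.14 ⇒ Q<K, forward
Step 1:
                  X         J         D
  init       0.2366    0.4155    0.2742
  Δ        -0.06565   -0.1969    0.1313
  eq          0.171    0.2186    0.4055
  solve Keq expr → x = 0.06565; check Q = 92.14
Then change container volume by factor 1.5 (V_new/V_old).
Step 2:
                  X         J         D
  init        0.114    0.1457    0.2703
  Δ         0.01015   0.03046   -0.0203
  eq         0.1241    0.1762      0.25
  solve Keq expr → x = -0.01015; check Q = 92.14
Then add 0.1045 M of D.
Step 3:
                  X         J         D
  init       0.1241    0.1762    0.3545
  Δ         0.01052   0.03157  -0.02105
  eq         0.1346    0.2077    0.3335
  solve Keq expr → x = -0.01052; check Q = 92.14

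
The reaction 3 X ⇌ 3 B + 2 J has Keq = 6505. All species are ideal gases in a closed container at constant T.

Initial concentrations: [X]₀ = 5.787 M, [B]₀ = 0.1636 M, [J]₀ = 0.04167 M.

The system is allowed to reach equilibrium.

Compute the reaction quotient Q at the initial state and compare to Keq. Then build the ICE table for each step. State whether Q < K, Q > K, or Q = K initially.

Q₀ = 3.9232e-08; Q < K (proceeds forward)

Q₀ = 3.9232e-08 vs Keq = 6505 ⇒ Q<K, forward
Step 1:
                  X         B         J
  Initial     5.787    0.1636   0.04167
  Change     -5.137     5.137     3.424
  Equil      0.6503       5.3     3.466
  solve Keq expr → x = 1.712; check Q = 6505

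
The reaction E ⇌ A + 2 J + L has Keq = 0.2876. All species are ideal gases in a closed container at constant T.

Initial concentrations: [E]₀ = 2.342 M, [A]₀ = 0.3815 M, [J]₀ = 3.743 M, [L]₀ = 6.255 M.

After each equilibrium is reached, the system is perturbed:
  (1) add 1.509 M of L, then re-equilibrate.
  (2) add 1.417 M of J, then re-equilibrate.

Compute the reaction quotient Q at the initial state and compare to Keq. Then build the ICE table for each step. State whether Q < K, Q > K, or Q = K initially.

Q₀ = 14.27; Q > K (proceeds reverse)

Q₀ = 14.27 vs Keq = 0.2876 ⇒ Q>K, reverse
Step 1:
                    E           A           J           L
  init          2.342      0.3815       3.743       6.255
  Δ            0.3669     -0.3669     -0.7338     -0.3669
  eq            2.709     0.01461       3.009       5.888
  solve Keq expr → x = -0.3669; check Q = 0.2876
Then add 1.509 M of L.
Step 2:
                    E           A           J           L
  init          2.709     0.01461       3.009       7.397
  Δ          0.002918   -0.002918   -0.005837   -0.002918
  eq            2.712     0.01169       3.003       7.394
  solve Keq expr → x = -0.002918; check Q = 0.2876
Then add 1.417 M of J.
Step 3:
                    E           A           J           L
  init          2.712     0.01169        4.42       7.394
  Δ          0.006247   -0.006247    -0.01249   -0.006247
  eq            2.718    0.005446       4.408       7.388
  solve Keq expr → x = -0.006247; check Q = 0.2876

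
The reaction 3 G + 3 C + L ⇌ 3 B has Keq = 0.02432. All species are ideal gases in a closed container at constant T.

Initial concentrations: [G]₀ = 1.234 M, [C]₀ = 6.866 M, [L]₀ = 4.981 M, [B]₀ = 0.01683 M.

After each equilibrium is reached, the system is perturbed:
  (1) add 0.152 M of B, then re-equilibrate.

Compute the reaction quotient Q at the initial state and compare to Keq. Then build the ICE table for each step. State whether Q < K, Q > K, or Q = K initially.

Q₀ = 1.5735e-09 vs Keq = 0.02432 ⇒ Q<K, forward
Step 1:
                    G           C           L           B
  Initial       1.234       6.866       4.981     0.01683
  Change       -0.912      -0.912      -0.304       0.912
  Equil         0.322       5.954       4.677      0.9289
  solve Keq expr → x = 0.304; check Q = 0.02432
Then add 0.152 M of B.
Step 2:
                    G           C           L           B
  Initial       0.322       5.954       4.677       1.081
  Change      0.03722     0.03722     0.01241    -0.03722
  Equil        0.3592       5.991       4.689       1.044
  solve Keq expr → x = -0.01241; check Q = 0.02432

Q₀ = 1.5735e-09; Q < K (proceeds forward)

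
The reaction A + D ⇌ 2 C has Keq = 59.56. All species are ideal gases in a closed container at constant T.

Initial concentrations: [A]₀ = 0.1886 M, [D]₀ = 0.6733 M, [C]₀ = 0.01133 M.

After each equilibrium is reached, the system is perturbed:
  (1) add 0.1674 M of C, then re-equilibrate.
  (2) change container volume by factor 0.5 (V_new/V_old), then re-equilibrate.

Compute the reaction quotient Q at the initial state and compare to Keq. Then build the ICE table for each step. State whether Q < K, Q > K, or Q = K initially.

Q₀ = 0.001011; Q < K (proceeds forward)

Q₀ = 0.001011 vs Keq = 59.56 ⇒ Q<K, forward
Step 1:
                   A          D          C
  init        0.1886     0.6733    0.01133
  Δ          -0.1837    -0.1837     0.3674
  eq        0.004918     0.4896     0.3787
  solve Keq expr → x = 0.1837; check Q = 59.56
Then add 0.1674 M of C.
Step 2:
                   A          D          C
  init      0.004918     0.4896     0.5461
  Δ         0.004852   0.004852  -0.009703
  eq        0.009769     0.4945     0.5364
  solve Keq expr → x = -0.004852; check Q = 59.56
Then change container volume by factor 0.5 (V_new/V_old).
Step 3:
                   A          D          C
  init       0.01954     0.9889      1.073
  Δ                0          0          0
  eq         0.01954     0.9889      1.073
  solve Keq expr → x = 0; check Q = 59.56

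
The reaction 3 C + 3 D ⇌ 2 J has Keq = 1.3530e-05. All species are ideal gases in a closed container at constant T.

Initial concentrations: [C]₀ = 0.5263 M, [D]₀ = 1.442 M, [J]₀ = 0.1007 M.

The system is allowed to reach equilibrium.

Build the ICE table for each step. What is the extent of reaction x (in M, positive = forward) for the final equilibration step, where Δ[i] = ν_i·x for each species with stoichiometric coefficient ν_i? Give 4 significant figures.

Q₀ = 0.0232 vs Keq = 1.3530e-05 ⇒ Q>K, reverse
Step 1:
                    C           D           J
  init         0.5263       1.442      0.1007
  Δ             0.145       0.145    -0.09666
  eq           0.6713       1.587    0.004045
  solve Keq expr → x = -0.04833; check Q = 1.3530e-05

x = -0.04833 M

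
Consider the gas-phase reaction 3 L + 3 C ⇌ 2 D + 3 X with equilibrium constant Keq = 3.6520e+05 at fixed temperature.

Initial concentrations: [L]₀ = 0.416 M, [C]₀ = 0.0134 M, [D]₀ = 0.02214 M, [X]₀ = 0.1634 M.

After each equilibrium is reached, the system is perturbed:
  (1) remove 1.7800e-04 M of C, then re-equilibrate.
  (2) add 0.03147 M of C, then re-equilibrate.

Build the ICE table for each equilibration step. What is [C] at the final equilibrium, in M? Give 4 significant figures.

[C]_eq = 0.001073 M

Q₀ = 12.35 vs Keq = 3.6520e+05 ⇒ Q<K, forward
Step 1:
                    L           C           D           X
  init          0.416      0.0134     0.02214      0.1634
  Δ           -0.0128     -0.0128    0.008534      0.0128
  eq           0.4032  5.9909e-04     0.03067      0.1762
  solve Keq expr → x = 0.004267; check Q = 3.6520e+05
Then remove 1.7800e-04 M of C.
Step 2:
                    L           C           D           X
  init         0.4032  4.2109e-04     0.03067      0.1762
  Δ        1.7562e-04  1.7562e-04 -1.1708e-04 -1.7562e-04
  eq           0.4034  5.9671e-04     0.03056       0.176
  solve Keq expr → x = -5.8540e-05; check Q = 3.6520e+05
Then add 0.03147 M of C.
Step 3:
                    L           C           D           X
  init         0.4034     0.03207     0.03056       0.176
  Δ          -0.03099    -0.03099     0.02066     0.03099
  eq           0.3724    0.001073     0.05122       0.207
  solve Keq expr → x = 0.01033; check Q = 3.6520e+05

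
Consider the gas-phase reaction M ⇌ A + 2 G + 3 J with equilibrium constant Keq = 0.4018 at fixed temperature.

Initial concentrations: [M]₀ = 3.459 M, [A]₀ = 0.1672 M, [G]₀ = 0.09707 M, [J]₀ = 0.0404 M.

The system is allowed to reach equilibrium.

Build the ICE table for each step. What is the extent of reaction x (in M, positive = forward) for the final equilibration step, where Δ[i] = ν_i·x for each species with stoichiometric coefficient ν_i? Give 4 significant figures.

x = 0.4256 M

Q₀ = 3.0033e-08 vs Keq = 0.4018 ⇒ Q<K, forward
Step 1:
                  M         A         G         J
  I           3.459    0.1672   0.09707    0.0404
  C         -0.4256    0.4256    0.8513     1.277
  E           3.033    0.5928    0.9483     1.317
  solve Keq expr → x = 0.4256; check Q = 0.4018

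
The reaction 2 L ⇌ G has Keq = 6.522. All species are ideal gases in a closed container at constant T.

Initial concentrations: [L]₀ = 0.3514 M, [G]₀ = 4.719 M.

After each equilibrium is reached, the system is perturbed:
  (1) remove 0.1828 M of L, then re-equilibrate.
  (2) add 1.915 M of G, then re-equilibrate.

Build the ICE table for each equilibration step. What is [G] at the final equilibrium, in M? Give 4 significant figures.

[G]_eq = 6.23 M

Q₀ = 38.22 vs Keq = 6.522 ⇒ Q>K, reverse
Step 1:
                   L          G
  Initial     0.3514      4.719
  Change      0.4774    -0.2387
  Equil       0.8288       4.48
  solve Keq expr → x = -0.2387; check Q = 6.522
Then remove 0.1828 M of L.
Step 2:
                   L          G
  Initial      0.646       4.48
  Change      0.1747   -0.08734
  Equil       0.8207      4.393
  solve Keq expr → x = -0.08734; check Q = 6.522
Then add 1.915 M of G.
Step 3:
                   L          G
  Initial     0.8207      6.308
  Change      0.1566   -0.07831
  Equil       0.9773       6.23
  solve Keq expr → x = -0.07831; check Q = 6.522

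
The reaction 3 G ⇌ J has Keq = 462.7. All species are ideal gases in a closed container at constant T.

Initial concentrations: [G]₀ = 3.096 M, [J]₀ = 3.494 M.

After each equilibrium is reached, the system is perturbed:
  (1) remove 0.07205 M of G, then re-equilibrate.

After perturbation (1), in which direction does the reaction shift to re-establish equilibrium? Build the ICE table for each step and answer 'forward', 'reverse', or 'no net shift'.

Direction: reverse

Q₀ = 0.1177 vs Keq = 462.7 ⇒ Q<K, forward
Step 1:
                  G         J
  Initial     3.096     3.494
  Change     -2.883    0.9611
  Equil      0.2127     4.455
  solve Keq expr → x = 0.9611; check Q = 462.7
Then remove 0.07205 M of G.
Step 2:
                  G         J
  Initial    0.1407     4.455
  Change    0.07167  -0.02389
  Equil      0.2124     4.431
  solve Keq expr → x = -0.02389; check Q = 462.7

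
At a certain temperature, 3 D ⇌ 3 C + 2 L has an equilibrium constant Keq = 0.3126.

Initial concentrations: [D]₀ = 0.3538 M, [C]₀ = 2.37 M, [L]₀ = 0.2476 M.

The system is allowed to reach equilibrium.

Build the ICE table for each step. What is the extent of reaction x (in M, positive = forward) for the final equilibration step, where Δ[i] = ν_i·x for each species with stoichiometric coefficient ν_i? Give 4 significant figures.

Q₀ = 18.43 vs Keq = 0.3126 ⇒ Q>K, reverse
Step 1:
                  D         C         L
  I          0.3538      2.37    0.2476
  C          0.2457   -0.2457   -0.1638
  E          0.5995     2.124   0.08382
  solve Keq expr → x = -0.08189; check Q = 0.3126

x = -0.08189 M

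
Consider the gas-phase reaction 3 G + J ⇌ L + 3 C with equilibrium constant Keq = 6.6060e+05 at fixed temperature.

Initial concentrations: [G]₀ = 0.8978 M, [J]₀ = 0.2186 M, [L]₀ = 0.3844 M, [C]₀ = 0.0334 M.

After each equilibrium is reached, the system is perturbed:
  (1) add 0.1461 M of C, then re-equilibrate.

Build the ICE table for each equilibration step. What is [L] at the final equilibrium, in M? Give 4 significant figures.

[L]_eq = 0.603 M

Q₀ = 9.0539e-05 vs Keq = 6.6060e+05 ⇒ Q<K, forward
Step 1:
                  G         J         L         C
  init       0.8978    0.2186    0.3844    0.0334
  Δ         -0.6557   -0.2186    0.2186    0.6557
  eq         0.2421 2.1062e-05     0.603    0.6891
  solve Keq expr → x = 0.2186; check Q = 6.6060e+05
Then add 0.1461 M of C.
Step 2:
                  G         J         L         C
  init       0.2421 2.1062e-05     0.603    0.8352
  Δ       4.9217e-05 1.6406e-05 -1.6406e-05 -4.9217e-05
  eq         0.2421 3.7467e-05     0.603    0.8352
  solve Keq expr → x = -1.6406e-05; check Q = 6.6060e+05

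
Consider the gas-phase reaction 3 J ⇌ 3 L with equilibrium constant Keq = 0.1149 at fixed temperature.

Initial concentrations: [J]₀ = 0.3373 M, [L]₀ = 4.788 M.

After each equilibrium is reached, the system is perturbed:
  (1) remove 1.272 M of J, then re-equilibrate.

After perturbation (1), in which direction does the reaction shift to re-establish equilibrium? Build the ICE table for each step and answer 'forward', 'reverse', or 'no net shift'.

Q₀ = 2860 vs Keq = 0.1149 ⇒ Q>K, reverse
Step 1:
                    J           L
  I            0.3373       4.788
  C             3.111      -3.111
  E             3.449       1.677
  solve Keq expr → x = -1.037; check Q = 0.1149
Then remove 1.272 M of J.
Step 2:
                    J           L
  I             2.177       1.677
  C            0.4161     -0.4161
  E             2.593        1.26
  solve Keq expr → x = -0.1387; check Q = 0.1149

Direction: reverse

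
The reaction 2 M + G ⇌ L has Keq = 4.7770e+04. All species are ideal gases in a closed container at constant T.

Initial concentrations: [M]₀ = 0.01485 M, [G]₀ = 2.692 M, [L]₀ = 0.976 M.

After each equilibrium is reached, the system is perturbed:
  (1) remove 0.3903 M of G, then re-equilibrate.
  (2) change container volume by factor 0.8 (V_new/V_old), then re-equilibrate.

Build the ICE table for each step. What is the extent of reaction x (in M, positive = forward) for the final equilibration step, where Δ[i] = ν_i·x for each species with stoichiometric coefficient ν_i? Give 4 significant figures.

Q₀ = 1644 vs Keq = 4.7770e+04 ⇒ Q<K, forward
Step 1:
                   M          G          L
  I          0.01485      2.692      0.976
  C         -0.01208  -0.006042   0.006042
  E         0.002767      2.686      0.982
  solve Keq expr → x = 0.006042; check Q = 4.7770e+04
Then remove 0.3903 M of G.
Step 2:
                   M          G          L
  I         0.002767      2.296      0.982
  C       2.2571e-04 1.1285e-04 -1.1285e-04
  E         0.002992      2.296     0.9819
  solve Keq expr → x = -1.1285e-04; check Q = 4.7770e+04
Then change container volume by factor 0.8 (V_new/V_old).
Step 3:
                   M          G          L
  I          0.00374       2.87      1.227
  C       -7.4741e-04 -3.7371e-04 3.7371e-04
  E         0.002993      2.869      1.228
  solve Keq expr → x = 3.7371e-04; check Q = 4.7770e+04

x = 3.7371e-04 M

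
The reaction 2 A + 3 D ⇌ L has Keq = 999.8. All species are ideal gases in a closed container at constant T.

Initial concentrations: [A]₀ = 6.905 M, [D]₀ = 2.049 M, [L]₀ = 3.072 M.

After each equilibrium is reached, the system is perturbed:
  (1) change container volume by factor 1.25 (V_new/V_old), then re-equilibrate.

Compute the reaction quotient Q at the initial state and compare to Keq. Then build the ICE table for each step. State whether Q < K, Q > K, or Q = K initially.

Q₀ = 0.00749 vs Keq = 999.8 ⇒ Q<K, forward
Step 1:
                   A          D          L
  Initial      6.905      2.049      3.072
  Change      -1.333         -2     0.6665
  Equil        5.572    0.04938      3.739
  solve Keq expr → x = 0.6665; check Q = 999.8
Then change container volume by factor 1.25 (V_new/V_old).
Step 2:
                   A          D          L
  Initial      4.458    0.03951      2.991
  Change    0.009061    0.01359   -0.00453
  Equil        4.467     0.0531      2.986
  solve Keq expr → x = -0.00453; check Q = 999.8

Q₀ = 0.00749; Q < K (proceeds forward)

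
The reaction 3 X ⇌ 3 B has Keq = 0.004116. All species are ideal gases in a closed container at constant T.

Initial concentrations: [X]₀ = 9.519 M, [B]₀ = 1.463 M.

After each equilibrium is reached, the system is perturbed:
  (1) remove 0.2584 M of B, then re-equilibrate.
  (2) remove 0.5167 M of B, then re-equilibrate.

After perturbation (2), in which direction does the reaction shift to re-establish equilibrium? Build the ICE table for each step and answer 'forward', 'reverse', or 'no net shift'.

Direction: forward

Q₀ = 0.00363 vs Keq = 0.004116 ⇒ Q<K, forward
Step 1:
                    X           B
  init          9.519       1.463
  Δ          -0.05388     0.05388
  eq            9.465       1.517
  solve Keq expr → x = 0.01796; check Q = 0.004116
Then remove 0.2584 M of B.
Step 2:
                    X           B
  init          9.465       1.258
  Δ           -0.2227      0.2227
  eq            9.242       1.481
  solve Keq expr → x = 0.07424; check Q = 0.004116
Then remove 0.5167 M of B.
Step 3:
                    X           B
  init          9.242      0.9645
  Δ           -0.4453      0.4453
  eq            8.797        1.41
  solve Keq expr → x = 0.1484; check Q = 0.004116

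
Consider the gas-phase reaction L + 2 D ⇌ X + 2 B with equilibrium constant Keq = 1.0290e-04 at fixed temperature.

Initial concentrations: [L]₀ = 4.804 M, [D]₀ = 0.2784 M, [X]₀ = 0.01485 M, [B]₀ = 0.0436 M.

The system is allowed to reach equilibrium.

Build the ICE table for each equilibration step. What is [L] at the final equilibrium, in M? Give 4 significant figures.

[L]_eq = 4.802 M

Q₀ = 7.5815e-05 vs Keq = 1.0290e-04 ⇒ Q<K, forward
Step 1:
                  L         D         X         B
  Initial     4.804    0.2784   0.01485    0.0436
  Change  -0.001837 -0.003675  0.001837  0.003675
  Equil       4.802    0.2747   0.01669   0.04727
  solve Keq expr → x = 0.001837; check Q = 1.0290e-04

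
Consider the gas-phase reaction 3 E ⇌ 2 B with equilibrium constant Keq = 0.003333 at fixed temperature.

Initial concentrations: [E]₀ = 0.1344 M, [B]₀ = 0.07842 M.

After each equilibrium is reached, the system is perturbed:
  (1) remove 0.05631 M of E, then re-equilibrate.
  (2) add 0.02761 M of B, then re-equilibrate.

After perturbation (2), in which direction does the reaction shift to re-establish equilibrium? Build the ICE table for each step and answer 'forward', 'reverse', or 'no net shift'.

Direction: reverse

Q₀ = 2.533 vs Keq = 0.003333 ⇒ Q>K, reverse
Step 1:
                    E           B
  I            0.1344     0.07842
  C            0.1073    -0.07156
  E            0.2417    0.006862
  solve Keq expr → x = -0.03578; check Q = 0.003333
Then remove 0.05631 M of E.
Step 2:
                    E           B
  I            0.1854    0.006862
  C          0.003198   -0.002132
  E            0.1886     0.00473
  solve Keq expr → x = -0.001066; check Q = 0.003333
Then add 0.02761 M of B.
Step 3:
                    E           B
  I            0.1886     0.03234
  C            0.0391    -0.02607
  E            0.2277    0.006274
  solve Keq expr → x = -0.01303; check Q = 0.003333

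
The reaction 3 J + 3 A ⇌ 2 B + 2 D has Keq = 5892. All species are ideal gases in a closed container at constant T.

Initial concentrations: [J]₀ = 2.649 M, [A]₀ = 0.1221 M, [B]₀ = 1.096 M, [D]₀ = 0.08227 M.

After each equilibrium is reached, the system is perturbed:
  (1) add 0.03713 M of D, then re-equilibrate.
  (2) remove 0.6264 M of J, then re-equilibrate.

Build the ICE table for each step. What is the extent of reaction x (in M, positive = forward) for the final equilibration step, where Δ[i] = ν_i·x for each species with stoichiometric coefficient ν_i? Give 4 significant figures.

Q₀ = 0.2403 vs Keq = 5892 ⇒ Q<K, forward
Step 1:
                    J           A           B           D
  Initial       2.649      0.1221       1.096     0.08227
  Change       -0.115      -0.115     0.07665     0.07665
  Equil         2.534    0.007128       1.173      0.1589
  solve Keq expr → x = 0.03832; check Q = 5892
Then add 0.03713 M of D.
Step 2:
                    J           A           B           D
  Initial       2.534    0.007128       1.173       0.196
  Change     0.001045    0.001045 -6.9668e-04 -6.9668e-04
  Equil         2.535    0.008173       1.172      0.1954
  solve Keq expr → x = -3.4834e-04; check Q = 5892
Then remove 0.6264 M of J.
Step 3:
                    J           A           B           D
  Initial       1.909    0.008173       1.172      0.1954
  Change     0.002593    0.002593   -0.001729   -0.001729
  Equil         1.911     0.01077        1.17      0.1936
  solve Keq expr → x = -8.6434e-04; check Q = 5892

x = -8.6434e-04 M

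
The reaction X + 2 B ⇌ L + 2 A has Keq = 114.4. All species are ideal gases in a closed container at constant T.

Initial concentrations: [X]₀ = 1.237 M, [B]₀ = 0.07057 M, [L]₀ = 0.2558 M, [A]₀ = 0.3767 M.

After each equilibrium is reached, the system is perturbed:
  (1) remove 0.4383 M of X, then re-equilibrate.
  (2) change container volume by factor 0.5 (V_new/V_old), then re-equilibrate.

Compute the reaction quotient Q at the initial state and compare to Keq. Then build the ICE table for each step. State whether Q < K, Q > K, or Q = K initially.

Q₀ = 5.892 vs Keq = 114.4 ⇒ Q<K, forward
Step 1:
                    X           B           L           A
  I             1.237     0.07057      0.2558      0.3767
  C          -0.02564    -0.05128     0.02564     0.05128
  E             1.211     0.01929      0.2814       0.428
  solve Keq expr → x = 0.02564; check Q = 114.4
Then remove 0.4383 M of X.
Step 2:
                    X           B           L           A
  I            0.7731     0.01929      0.2814       0.428
  C          0.002237    0.004474   -0.002237   -0.004474
  E            0.7753     0.02376      0.2792      0.4235
  solve Keq expr → x = -0.002237; check Q = 114.4
Then change container volume by factor 0.5 (V_new/V_old).
Step 3:
                    X           B           L           A
  I             1.551     0.04752      0.5584       0.847
  C                 0           0           0           0
  E             1.551     0.04752      0.5584       0.847
  solve Keq expr → x = 0; check Q = 114.4

Q₀ = 5.892; Q < K (proceeds forward)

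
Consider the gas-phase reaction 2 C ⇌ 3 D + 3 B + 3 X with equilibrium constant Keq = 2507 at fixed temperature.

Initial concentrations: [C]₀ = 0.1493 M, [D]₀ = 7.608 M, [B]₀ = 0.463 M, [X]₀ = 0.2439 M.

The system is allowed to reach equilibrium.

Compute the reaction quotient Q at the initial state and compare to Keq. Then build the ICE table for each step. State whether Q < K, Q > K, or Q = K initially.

Q₀ = 28.45 vs Keq = 2507 ⇒ Q<K, forward
Step 1:
                   C          D          B          X
  I           0.1493      7.608      0.463     0.2439
  C         -0.09872     0.1481     0.1481     0.1481
  E          0.05058      7.756     0.6111      0.392
  solve Keq expr → x = 0.04936; check Q = 2507

Q₀ = 28.45; Q < K (proceeds forward)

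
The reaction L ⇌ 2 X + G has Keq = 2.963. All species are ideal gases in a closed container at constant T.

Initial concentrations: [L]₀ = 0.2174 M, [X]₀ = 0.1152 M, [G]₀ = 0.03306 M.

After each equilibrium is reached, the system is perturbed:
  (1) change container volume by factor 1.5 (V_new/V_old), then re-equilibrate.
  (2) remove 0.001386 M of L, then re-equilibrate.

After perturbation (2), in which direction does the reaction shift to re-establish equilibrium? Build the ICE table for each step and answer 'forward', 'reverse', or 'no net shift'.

Q₀ = 0.002018 vs Keq = 2.963 ⇒ Q<K, forward
Step 1:
                    L           X           G
  I            0.2174      0.1152     0.03306
  C           -0.1972      0.3944      0.1972
  E           0.02018      0.5096      0.2303
  solve Keq expr → x = 0.1972; check Q = 2.963
Then change container volume by factor 1.5 (V_new/V_old).
Step 2:
                    L           X           G
  I           0.01346      0.3398      0.1535
  C         -0.006711     0.01342    0.006711
  E          0.006745      0.3532      0.1602
  solve Keq expr → x = 0.006711; check Q = 2.963
Then remove 0.001386 M of L.
Step 3:
                    L           X           G
  I          0.005359      0.3532      0.1602
  C           0.00124    -0.00248    -0.00124
  E          0.006599      0.3507       0.159
  solve Keq expr → x = -0.00124; check Q = 2.963

Direction: reverse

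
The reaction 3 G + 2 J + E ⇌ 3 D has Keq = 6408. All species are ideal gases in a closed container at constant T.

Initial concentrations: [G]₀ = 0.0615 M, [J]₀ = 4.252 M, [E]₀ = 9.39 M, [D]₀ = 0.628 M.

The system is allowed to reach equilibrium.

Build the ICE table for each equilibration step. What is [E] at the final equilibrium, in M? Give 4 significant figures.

Q₀ = 6.272 vs Keq = 6408 ⇒ Q<K, forward
Step 1:
                  G         J         E         D
  I          0.0615     4.252      9.39     0.628
  C        -0.05482  -0.03655  -0.01827   0.05482
  E        0.006682     4.215     9.372    0.6828
  solve Keq expr → x = 0.01827; check Q = 6408

[E]_eq = 9.372 M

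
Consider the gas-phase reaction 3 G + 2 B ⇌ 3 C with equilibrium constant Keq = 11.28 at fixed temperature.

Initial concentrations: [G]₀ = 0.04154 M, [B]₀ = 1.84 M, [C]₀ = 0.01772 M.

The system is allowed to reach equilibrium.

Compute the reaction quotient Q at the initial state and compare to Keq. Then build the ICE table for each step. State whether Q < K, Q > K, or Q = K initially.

Q₀ = 0.02293 vs Keq = 11.28 ⇒ Q<K, forward
Step 1:
                  G         B         C
  I         0.04154      1.84   0.01772
  C         -0.0279   -0.0186    0.0279
  E         0.01364     1.821   0.04562
  solve Keq expr → x = 0.0093; check Q = 11.28

Q₀ = 0.02293; Q < K (proceeds forward)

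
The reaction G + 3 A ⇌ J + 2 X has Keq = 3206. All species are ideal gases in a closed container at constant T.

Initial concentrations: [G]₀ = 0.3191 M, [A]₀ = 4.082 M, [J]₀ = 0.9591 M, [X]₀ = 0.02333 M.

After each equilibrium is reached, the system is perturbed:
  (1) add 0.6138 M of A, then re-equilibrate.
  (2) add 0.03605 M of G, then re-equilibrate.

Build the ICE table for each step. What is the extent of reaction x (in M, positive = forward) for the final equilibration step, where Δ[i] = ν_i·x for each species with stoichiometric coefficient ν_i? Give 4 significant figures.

Q₀ = 2.4052e-05 vs Keq = 3206 ⇒ Q<K, forward
Step 1:
                   G          A          J          X
  init        0.3191      4.082     0.9591    0.02333
  Δ          -0.3191    -0.9573     0.3191     0.6382
  eq      5.7185e-06      3.125      1.278     0.6615
  solve Keq expr → x = 0.3191; check Q = 3206
Then add 0.6138 M of A.
Step 2:
                   G          A          J          X
  init    5.7185e-06      3.739      1.278     0.6615
  Δ       -2.3794e-06 -7.1383e-06 2.3794e-06 4.7589e-06
  eq      3.3391e-06      3.739      1.278     0.6615
  solve Keq expr → x = 2.3794e-06; check Q = 3206
Then add 0.03605 M of G.
Step 3:
                   G          A          J          X
  init       0.03605      3.739      1.278     0.6615
  Δ         -0.03605    -0.1081    0.03605     0.0721
  eq      4.6111e-06       3.63      1.314     0.7336
  solve Keq expr → x = 0.03605; check Q = 3206

x = 0.03605 M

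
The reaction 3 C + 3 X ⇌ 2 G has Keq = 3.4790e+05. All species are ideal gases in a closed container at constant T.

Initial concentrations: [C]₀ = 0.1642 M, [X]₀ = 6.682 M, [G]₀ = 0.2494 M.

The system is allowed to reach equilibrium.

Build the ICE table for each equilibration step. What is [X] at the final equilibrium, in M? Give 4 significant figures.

[X]_eq = 6.519 M

Q₀ = 0.04709 vs Keq = 3.4790e+05 ⇒ Q<K, forward
Step 1:
                  C         X         G
  I          0.1642     6.682    0.2494
  C         -0.1631   -0.1631    0.1087
  E          0.0011     6.519    0.3581
  solve Keq expr → x = 0.05437; check Q = 3.4790e+05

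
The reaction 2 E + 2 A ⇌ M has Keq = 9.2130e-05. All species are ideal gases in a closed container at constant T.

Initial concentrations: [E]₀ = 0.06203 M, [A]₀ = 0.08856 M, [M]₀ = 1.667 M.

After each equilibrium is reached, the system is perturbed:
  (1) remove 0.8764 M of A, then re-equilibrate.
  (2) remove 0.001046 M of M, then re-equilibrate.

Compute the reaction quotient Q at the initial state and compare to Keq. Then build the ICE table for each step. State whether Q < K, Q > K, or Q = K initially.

Q₀ = 5.5240e+04 vs Keq = 9.2130e-05 ⇒ Q>K, reverse
Step 1:
                  E         A         M
  I         0.06203   0.08856     1.667
  C            3.31      3.31    -1.655
  E           3.372     3.398    0.0121
  solve Keq expr → x = -1.655; check Q = 9.2130e-05
Then remove 0.8764 M of A.
Step 2:
                  E         A         M
  I           3.372     2.522    0.0121
  C         0.01067   0.01067 -0.005336
  E           3.383     2.533  0.006761
  solve Keq expr → x = -0.005336; check Q = 9.2130e-05
Then remove 0.001046 M of M.
Step 3:
                  E         A         M
  I           3.383     2.533  0.005715
  C       -0.002054 -0.002054  0.001027
  E            3.38     2.531  0.006742
  solve Keq expr → x = 0.001027; check Q = 9.2130e-05

Q₀ = 5.5240e+04; Q > K (proceeds reverse)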